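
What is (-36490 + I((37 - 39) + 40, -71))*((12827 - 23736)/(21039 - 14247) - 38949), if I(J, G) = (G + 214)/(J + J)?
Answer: 733629791235149/516192 ≈ 1.4212e+9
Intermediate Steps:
I(J, G) = (214 + G)/(2*J) (I(J, G) = (214 + G)/((2*J)) = (214 + G)*(1/(2*J)) = (214 + G)/(2*J))
(-36490 + I((37 - 39) + 40, -71))*((12827 - 23736)/(21039 - 14247) - 38949) = (-36490 + (214 - 71)/(2*((37 - 39) + 40)))*((12827 - 23736)/(21039 - 14247) - 38949) = (-36490 + (½)*143/(-2 + 40))*(-10909/6792 - 38949) = (-36490 + (½)*143/38)*(-10909*1/6792 - 38949) = (-36490 + (½)*(1/38)*143)*(-10909/6792 - 38949) = (-36490 + 143/76)*(-264552517/6792) = -2773097/76*(-264552517/6792) = 733629791235149/516192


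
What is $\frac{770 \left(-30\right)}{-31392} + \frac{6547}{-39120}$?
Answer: $\frac{2424127}{4264080} \approx 0.5685$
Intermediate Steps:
$\frac{770 \left(-30\right)}{-31392} + \frac{6547}{-39120} = \left(-23100\right) \left(- \frac{1}{31392}\right) + 6547 \left(- \frac{1}{39120}\right) = \frac{1925}{2616} - \frac{6547}{39120} = \frac{2424127}{4264080}$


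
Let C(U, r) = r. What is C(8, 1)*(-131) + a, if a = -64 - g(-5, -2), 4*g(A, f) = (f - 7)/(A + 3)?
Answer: -1569/8 ≈ -196.13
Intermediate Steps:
g(A, f) = (-7 + f)/(4*(3 + A)) (g(A, f) = ((f - 7)/(A + 3))/4 = ((-7 + f)/(3 + A))/4 = (-7 + f)/(4*(3 + A)))
a = -521/8 (a = -64 - (-7 - 2)/(4*(3 - 5)) = -64 - (-9)/(4*(-2)) = -64 - (-1)*(-9)/(4*2) = -64 - 1*9/8 = -64 - 9/8 = -521/8 ≈ -65.125)
C(8, 1)*(-131) + a = 1*(-131) - 521/8 = -131 - 521/8 = -1569/8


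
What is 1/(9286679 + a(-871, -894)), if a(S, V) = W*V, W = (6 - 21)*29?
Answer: 1/9675569 ≈ 1.0335e-7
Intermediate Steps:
W = -435 (W = -15*29 = -435)
a(S, V) = -435*V
1/(9286679 + a(-871, -894)) = 1/(9286679 - 435*(-894)) = 1/(9286679 + 388890) = 1/9675569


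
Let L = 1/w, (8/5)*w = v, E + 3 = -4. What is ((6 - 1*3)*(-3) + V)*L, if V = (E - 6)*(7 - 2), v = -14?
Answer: 296/35 ≈ 8.4571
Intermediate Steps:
E = -7 (E = -3 - 4 = -7)
w = -35/4 (w = (5/8)*(-14) = -35/4 ≈ -8.7500)
L = -4/35 (L = 1/(-35/4) = -4/35 ≈ -0.11429)
V = -65 (V = (-7 - 6)*(7 - 2) = -13*5 = -65)
((6 - 1*3)*(-3) + V)*L = ((6 - 1*3)*(-3) - 65)*(-4/35) = ((6 - 3)*(-3) - 65)*(-4/35) = (3*(-3) - 65)*(-4/35) = (-9 - 65)*(-4/35) = -74*(-4/35) = 296/35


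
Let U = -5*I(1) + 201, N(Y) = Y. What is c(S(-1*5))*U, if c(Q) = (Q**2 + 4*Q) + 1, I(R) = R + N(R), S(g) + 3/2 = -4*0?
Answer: -2101/4 ≈ -525.25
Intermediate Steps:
S(g) = -3/2 (S(g) = -3/2 - 4*0 = -3/2 + 0 = -3/2)
I(R) = 2*R (I(R) = R + R = 2*R)
c(Q) = 1 + Q**2 + 4*Q
U = 191 (U = -10 + 201 = 191)
c(S(-1*5))*U = (1 + (-3/2)**2 + 4*(-3/2))*191 = (1 + 9/4 - 6)*191 = -11/4*191 = -2101/4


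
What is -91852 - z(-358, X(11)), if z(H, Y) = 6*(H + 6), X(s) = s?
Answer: -89740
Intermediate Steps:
z(H, Y) = 36 + 6*H (z(H, Y) = 6*(6 + H) = 36 + 6*H)
-91852 - z(-358, X(11)) = -91852 - (36 + 6*(-358)) = -91852 - (36 - 2148) = -91852 - 1*(-2112) = -91852 + 2112 = -89740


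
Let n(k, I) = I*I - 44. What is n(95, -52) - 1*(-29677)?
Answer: 32337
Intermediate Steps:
n(k, I) = -44 + I² (n(k, I) = I² - 44 = -44 + I²)
n(95, -52) - 1*(-29677) = (-44 + (-52)²) - 1*(-29677) = (-44 + 2704) + 29677 = 2660 + 29677 = 32337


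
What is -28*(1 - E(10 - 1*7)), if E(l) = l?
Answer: 56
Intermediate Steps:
-28*(1 - E(10 - 1*7)) = -28*(1 - (10 - 1*7)) = -28*(1 - (10 - 7)) = -28*(1 - 1*3) = -28*(1 - 3) = -28*(-2) = 56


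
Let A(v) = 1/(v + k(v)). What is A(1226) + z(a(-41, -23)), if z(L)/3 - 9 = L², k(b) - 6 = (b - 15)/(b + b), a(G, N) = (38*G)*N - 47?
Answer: 11611199380560502/3022075 ≈ 3.8421e+9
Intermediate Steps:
a(G, N) = -47 + 38*G*N (a(G, N) = 38*G*N - 47 = -47 + 38*G*N)
k(b) = 6 + (-15 + b)/(2*b) (k(b) = 6 + (b - 15)/(b + b) = 6 + (-15 + b)/((2*b)) = 6 + (-15 + b)*(1/(2*b)) = 6 + (-15 + b)/(2*b))
z(L) = 27 + 3*L²
A(v) = 1/(v + (-15 + 13*v)/(2*v))
A(1226) + z(a(-41, -23)) = 2*1226/(-15 + 2*1226² + 13*1226) + (27 + 3*(-47 + 38*(-41)*(-23))²) = 2*1226/(-15 + 2*1503076 + 15938) + (27 + 3*(-47 + 35834)²) = 2*1226/(-15 + 3006152 + 15938) + (27 + 3*35787²) = 2*1226/3022075 + (27 + 3*1280709369) = 2*1226*(1/3022075) + (27 + 3842128107) = 2452/3022075 + 3842128134 = 11611199380560502/3022075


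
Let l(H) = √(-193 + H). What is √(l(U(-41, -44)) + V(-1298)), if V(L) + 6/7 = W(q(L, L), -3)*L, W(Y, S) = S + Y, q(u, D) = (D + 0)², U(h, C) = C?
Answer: √(-107156713244 + 49*I*√237)/7 ≈ 0.0001646 + 46764.0*I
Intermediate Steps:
q(u, D) = D²
V(L) = -6/7 + L*(-3 + L²) (V(L) = -6/7 + (-3 + L²)*L = -6/7 + L*(-3 + L²))
√(l(U(-41, -44)) + V(-1298)) = √(√(-193 - 44) + (-6/7 + (-1298)³ - 3*(-1298))) = √(√(-237) + (-6/7 - 2186875592 + 3894)) = √(I*√237 - 15308101892/7) = √(-15308101892/7 + I*√237)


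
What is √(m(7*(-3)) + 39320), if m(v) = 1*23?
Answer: √39343 ≈ 198.35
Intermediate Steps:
m(v) = 23
√(m(7*(-3)) + 39320) = √(23 + 39320) = √39343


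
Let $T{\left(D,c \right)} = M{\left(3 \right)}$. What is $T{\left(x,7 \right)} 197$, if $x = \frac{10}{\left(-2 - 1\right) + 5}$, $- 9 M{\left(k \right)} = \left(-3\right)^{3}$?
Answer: $591$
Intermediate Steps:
$M{\left(k \right)} = 3$ ($M{\left(k \right)} = - \frac{\left(-3\right)^{3}}{9} = \left(- \frac{1}{9}\right) \left(-27\right) = 3$)
$x = 5$ ($x = \frac{10}{-3 + 5} = \frac{10}{2} = 10 \cdot \frac{1}{2} = 5$)
$T{\left(D,c \right)} = 3$
$T{\left(x,7 \right)} 197 = 3 \cdot 197 = 591$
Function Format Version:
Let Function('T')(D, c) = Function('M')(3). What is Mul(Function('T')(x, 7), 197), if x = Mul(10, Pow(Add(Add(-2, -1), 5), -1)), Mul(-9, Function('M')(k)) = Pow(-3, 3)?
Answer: 591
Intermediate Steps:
Function('M')(k) = 3 (Function('M')(k) = Mul(Rational(-1, 9), Pow(-3, 3)) = Mul(Rational(-1, 9), -27) = 3)
x = 5 (x = Mul(10, Pow(Add(-3, 5), -1)) = Mul(10, Pow(2, -1)) = Mul(10, Rational(1, 2)) = 5)
Function('T')(D, c) = 3
Mul(Function('T')(x, 7), 197) = Mul(3, 197) = 591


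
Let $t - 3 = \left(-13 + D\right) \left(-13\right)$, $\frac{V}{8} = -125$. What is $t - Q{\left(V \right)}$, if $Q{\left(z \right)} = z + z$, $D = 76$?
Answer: $1184$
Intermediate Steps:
$V = -1000$ ($V = 8 \left(-125\right) = -1000$)
$Q{\left(z \right)} = 2 z$
$t = -816$ ($t = 3 + \left(-13 + 76\right) \left(-13\right) = 3 + 63 \left(-13\right) = 3 - 819 = -816$)
$t - Q{\left(V \right)} = -816 - 2 \left(-1000\right) = -816 - -2000 = -816 + 2000 = 1184$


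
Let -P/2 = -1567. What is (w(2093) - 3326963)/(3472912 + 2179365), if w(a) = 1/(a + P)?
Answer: -17390035600/29544451879 ≈ -0.58861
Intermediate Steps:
P = 3134 (P = -2*(-1567) = 3134)
w(a) = 1/(3134 + a) (w(a) = 1/(a + 3134) = 1/(3134 + a))
(w(2093) - 3326963)/(3472912 + 2179365) = (1/(3134 + 2093) - 3326963)/(3472912 + 2179365) = (1/5227 - 3326963)/5652277 = (1/5227 - 3326963)*(1/5652277) = -17390035600/5227*1/5652277 = -17390035600/29544451879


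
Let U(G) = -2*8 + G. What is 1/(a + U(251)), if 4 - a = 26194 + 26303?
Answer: -1/52258 ≈ -1.9136e-5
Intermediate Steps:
a = -52493 (a = 4 - (26194 + 26303) = 4 - 1*52497 = 4 - 52497 = -52493)
U(G) = -16 + G
1/(a + U(251)) = 1/(-52493 + (-16 + 251)) = 1/(-52493 + 235) = 1/(-52258) = -1/52258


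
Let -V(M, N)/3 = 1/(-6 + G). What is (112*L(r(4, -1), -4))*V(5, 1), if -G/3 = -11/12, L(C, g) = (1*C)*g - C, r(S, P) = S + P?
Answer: -20160/13 ≈ -1550.8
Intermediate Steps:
r(S, P) = P + S
L(C, g) = -C + C*g (L(C, g) = C*g - C = -C + C*g)
G = 11/4 (G = -(-33)/12 = -3*(-11/12) = 11/4 ≈ 2.7500)
V(M, N) = 12/13 (V(M, N) = -3/(-6 + 11/4) = -3/(-13/4) = -3*(-4/13) = 12/13)
(112*L(r(4, -1), -4))*V(5, 1) = (112*((-1 + 4)*(-1 - 4)))*(12/13) = (112*(3*(-5)))*(12/13) = (112*(-15))*(12/13) = -1680*12/13 = -20160/13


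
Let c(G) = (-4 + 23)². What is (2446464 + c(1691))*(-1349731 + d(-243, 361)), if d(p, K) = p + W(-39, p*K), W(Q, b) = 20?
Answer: -3303101196050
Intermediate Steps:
c(G) = 361 (c(G) = 19² = 361)
d(p, K) = 20 + p (d(p, K) = p + 20 = 20 + p)
(2446464 + c(1691))*(-1349731 + d(-243, 361)) = (2446464 + 361)*(-1349731 + (20 - 243)) = 2446825*(-1349731 - 223) = 2446825*(-1349954) = -3303101196050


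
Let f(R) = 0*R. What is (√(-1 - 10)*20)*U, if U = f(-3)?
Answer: 0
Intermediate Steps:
f(R) = 0
U = 0
(√(-1 - 10)*20)*U = (√(-1 - 10)*20)*0 = (√(-11)*20)*0 = ((I*√11)*20)*0 = (20*I*√11)*0 = 0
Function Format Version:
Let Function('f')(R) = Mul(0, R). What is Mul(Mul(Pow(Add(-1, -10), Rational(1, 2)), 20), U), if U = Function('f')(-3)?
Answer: 0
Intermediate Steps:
Function('f')(R) = 0
U = 0
Mul(Mul(Pow(Add(-1, -10), Rational(1, 2)), 20), U) = Mul(Mul(Pow(Add(-1, -10), Rational(1, 2)), 20), 0) = Mul(Mul(Pow(-11, Rational(1, 2)), 20), 0) = Mul(Mul(Mul(I, Pow(11, Rational(1, 2))), 20), 0) = Mul(Mul(20, I, Pow(11, Rational(1, 2))), 0) = 0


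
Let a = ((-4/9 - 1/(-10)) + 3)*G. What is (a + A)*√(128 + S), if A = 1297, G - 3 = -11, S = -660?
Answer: 114818*I*√133/45 ≈ 29425.0*I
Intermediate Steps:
G = -8 (G = 3 - 11 = -8)
a = -956/45 (a = ((-4/9 - 1/(-10)) + 3)*(-8) = ((-4*⅑ - 1*(-⅒)) + 3)*(-8) = ((-4/9 + ⅒) + 3)*(-8) = (-31/90 + 3)*(-8) = (239/90)*(-8) = -956/45 ≈ -21.244)
(a + A)*√(128 + S) = (-956/45 + 1297)*√(128 - 660) = 57409*√(-532)/45 = 57409*(2*I*√133)/45 = 114818*I*√133/45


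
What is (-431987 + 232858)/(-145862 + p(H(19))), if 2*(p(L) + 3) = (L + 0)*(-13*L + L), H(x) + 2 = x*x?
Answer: 199129/919151 ≈ 0.21664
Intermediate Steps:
H(x) = -2 + x² (H(x) = -2 + x*x = -2 + x²)
p(L) = -3 - 6*L² (p(L) = -3 + ((L + 0)*(-13*L + L))/2 = -3 + (L*(-12*L))/2 = -3 + (-12*L²)/2 = -3 - 6*L²)
(-431987 + 232858)/(-145862 + p(H(19))) = (-431987 + 232858)/(-145862 + (-3 - 6*(-2 + 19²)²)) = -199129/(-145862 + (-3 - 6*(-2 + 361)²)) = -199129/(-145862 + (-3 - 6*359²)) = -199129/(-145862 + (-3 - 6*128881)) = -199129/(-145862 + (-3 - 773286)) = -199129/(-145862 - 773289) = -199129/(-919151) = -199129*(-1/919151) = 199129/919151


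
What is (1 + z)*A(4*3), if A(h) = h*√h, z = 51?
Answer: 1248*√3 ≈ 2161.6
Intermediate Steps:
A(h) = h^(3/2)
(1 + z)*A(4*3) = (1 + 51)*(4*3)^(3/2) = 52*12^(3/2) = 52*(24*√3) = 1248*√3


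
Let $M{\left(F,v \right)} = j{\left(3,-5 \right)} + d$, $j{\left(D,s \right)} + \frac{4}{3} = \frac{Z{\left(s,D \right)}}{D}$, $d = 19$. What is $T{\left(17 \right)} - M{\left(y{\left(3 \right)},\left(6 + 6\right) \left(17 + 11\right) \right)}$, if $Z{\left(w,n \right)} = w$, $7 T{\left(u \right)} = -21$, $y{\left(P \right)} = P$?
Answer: $-19$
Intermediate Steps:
$T{\left(u \right)} = -3$ ($T{\left(u \right)} = \frac{1}{7} \left(-21\right) = -3$)
$j{\left(D,s \right)} = - \frac{4}{3} + \frac{s}{D}$
$M{\left(F,v \right)} = 16$ ($M{\left(F,v \right)} = \left(- \frac{4}{3} - \frac{5}{3}\right) + 19 = -3 + 19 = 16$)
$T{\left(17 \right)} - M{\left(y{\left(3 \right)},\left(6 + 6\right) \left(17 + 11\right) \right)} = -3 - 16 = -19$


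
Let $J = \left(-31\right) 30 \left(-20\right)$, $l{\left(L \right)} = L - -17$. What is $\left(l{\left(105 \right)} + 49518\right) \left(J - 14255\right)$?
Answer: $215685800$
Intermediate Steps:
$l{\left(L \right)} = 17 + L$ ($l{\left(L \right)} = L + 17 = 17 + L$)
$J = 18600$ ($J = \left(-930\right) \left(-20\right) = 18600$)
$\left(l{\left(105 \right)} + 49518\right) \left(J - 14255\right) = \left(\left(17 + 105\right) + 49518\right) \left(18600 - 14255\right) = \left(122 + 49518\right) 4345 = 49640 \cdot 4345 = 215685800$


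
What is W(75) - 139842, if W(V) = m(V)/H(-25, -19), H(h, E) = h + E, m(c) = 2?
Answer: -3076525/22 ≈ -1.3984e+5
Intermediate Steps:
H(h, E) = E + h
W(V) = -1/22 (W(V) = 2/(-19 - 25) = 2/(-44) = 2*(-1/44) = -1/22)
W(75) - 139842 = -1/22 - 139842 = -3076525/22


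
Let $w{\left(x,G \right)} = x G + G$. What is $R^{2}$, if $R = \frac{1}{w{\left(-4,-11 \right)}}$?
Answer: $\frac{1}{1089} \approx 0.00091827$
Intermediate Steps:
$w{\left(x,G \right)} = G + G x$ ($w{\left(x,G \right)} = G x + G = G + G x$)
$R = \frac{1}{33}$ ($R = \frac{1}{\left(-11\right) \left(1 - 4\right)} = \frac{1}{\left(-11\right) \left(-3\right)} = \frac{1}{33} \approx 0.030303$)
$R^{2} = \left(\frac{1}{33}\right)^{2} = \frac{1}{1089}$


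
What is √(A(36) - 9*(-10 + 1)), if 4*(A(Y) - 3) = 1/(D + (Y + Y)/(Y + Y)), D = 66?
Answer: √1508371/134 ≈ 9.1654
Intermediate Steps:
A(Y) = 805/268 (A(Y) = 3 + 1/(4*(66 + (Y + Y)/(Y + Y))) = 3 + 1/(4*(66 + (2*Y)/((2*Y)))) = 3 + 1/(4*(66 + (2*Y)*(1/(2*Y)))) = 3 + 1/(4*(66 + 1)) = 3 + (¼)/67 = 3 + (¼)*(1/67) = 3 + 1/268 = 805/268)
√(A(36) - 9*(-10 + 1)) = √(805/268 - 9*(-10 + 1)) = √(805/268 - 9*(-9)) = √(805/268 + 81) = √(22513/268) = √1508371/134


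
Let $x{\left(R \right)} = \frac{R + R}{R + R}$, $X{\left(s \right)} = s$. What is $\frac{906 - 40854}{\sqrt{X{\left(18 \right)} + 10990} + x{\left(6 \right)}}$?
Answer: $\frac{13316}{3669} - \frac{213056 \sqrt{43}}{3669} \approx -377.16$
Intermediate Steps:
$x{\left(R \right)} = 1$ ($x{\left(R \right)} = \frac{2 R}{2 R} = 2 R \frac{1}{2 R} = 1$)
$\frac{906 - 40854}{\sqrt{X{\left(18 \right)} + 10990} + x{\left(6 \right)}} = \frac{906 - 40854}{\sqrt{18 + 10990} + 1} = - \frac{39948}{\sqrt{11008} + 1} = - \frac{39948}{16 \sqrt{43} + 1} = - \frac{39948}{1 + 16 \sqrt{43}}$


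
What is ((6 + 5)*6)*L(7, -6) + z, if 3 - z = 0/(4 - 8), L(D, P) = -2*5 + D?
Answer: -195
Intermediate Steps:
L(D, P) = -10 + D
z = 3 (z = 3 - 0/(4 - 8) = 3 - 0/(-4) = 3 - 0*(-1)/4 = 3 - 1*0 = 3 + 0 = 3)
((6 + 5)*6)*L(7, -6) + z = ((6 + 5)*6)*(-10 + 7) + 3 = (11*6)*(-3) + 3 = 66*(-3) + 3 = -198 + 3 = -195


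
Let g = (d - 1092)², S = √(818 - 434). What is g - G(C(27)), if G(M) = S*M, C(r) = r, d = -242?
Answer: 1779556 - 216*√6 ≈ 1.7790e+6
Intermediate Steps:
S = 8*√6 (S = √384 = 8*√6 ≈ 19.596)
G(M) = 8*M*√6 (G(M) = (8*√6)*M = 8*M*√6)
g = 1779556 (g = (-242 - 1092)² = (-1334)² = 1779556)
g - G(C(27)) = 1779556 - 8*27*√6 = 1779556 - 216*√6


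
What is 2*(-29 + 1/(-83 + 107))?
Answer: -695/12 ≈ -57.917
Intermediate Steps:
2*(-29 + 1/(-83 + 107)) = 2*(-29 + 1/24) = 2*(-695/24) = -695/12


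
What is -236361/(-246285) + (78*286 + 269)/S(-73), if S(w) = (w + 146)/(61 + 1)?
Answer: 114920197981/5992935 ≈ 19176.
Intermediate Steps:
S(w) = 73/31 + w/62 (S(w) = (146 + w)/62 = (146 + w)*(1/62) = 73/31 + w/62)
-236361/(-246285) + (78*286 + 269)/S(-73) = -236361/(-246285) + (78*286 + 269)/(73/31 + (1/62)*(-73)) = -236361*(-1/246285) + (22308 + 269)/(73/31 - 73/62) = 78787/82095 + 22577/(73/62) = 78787/82095 + 22577*(62/73) = 78787/82095 + 1399774/73 = 114920197981/5992935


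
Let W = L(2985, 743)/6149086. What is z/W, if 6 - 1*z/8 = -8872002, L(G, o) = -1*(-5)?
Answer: 436437921477504/5 ≈ 8.7288e+13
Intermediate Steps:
L(G, o) = 5
W = 5/6149086 ≈ 8.1313e-7
z = 70976064 (z = 48 - 8*(-8872002) = 48 + 70976016 = 70976064)
z/W = 70976064/(5/6149086) = 70976064*(6149086/5) = 436437921477504/5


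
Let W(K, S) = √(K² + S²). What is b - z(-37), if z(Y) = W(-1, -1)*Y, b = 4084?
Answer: 4084 + 37*√2 ≈ 4136.3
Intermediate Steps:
z(Y) = Y*√2 (z(Y) = √((-1)² + (-1)²)*Y = √(1 + 1)*Y = √2*Y = Y*√2)
b - z(-37) = 4084 - (-37)*√2 = 4084 + 37*√2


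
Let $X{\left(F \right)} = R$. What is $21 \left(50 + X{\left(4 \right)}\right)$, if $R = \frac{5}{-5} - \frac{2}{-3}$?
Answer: $1043$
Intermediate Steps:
$R = - \frac{1}{3}$ ($R = 5 \left(- \frac{1}{5}\right) - - \frac{2}{3} = -1 + \frac{2}{3} = - \frac{1}{3} \approx -0.33333$)
$X{\left(F \right)} = - \frac{1}{3}$
$21 \left(50 + X{\left(4 \right)}\right) = 21 \left(50 - \frac{1}{3}\right) = 21 \cdot \frac{149}{3} = 1043$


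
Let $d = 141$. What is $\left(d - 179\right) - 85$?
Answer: $-123$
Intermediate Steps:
$\left(d - 179\right) - 85 = \left(141 - 179\right) - 85 = -38 - 85 = -123$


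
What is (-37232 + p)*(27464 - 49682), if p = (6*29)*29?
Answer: 715108548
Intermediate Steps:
p = 5046 (p = 174*29 = 5046)
(-37232 + p)*(27464 - 49682) = (-37232 + 5046)*(27464 - 49682) = -32186*(-22218) = 715108548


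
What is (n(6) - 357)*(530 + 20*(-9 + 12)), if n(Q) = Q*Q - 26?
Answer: -204730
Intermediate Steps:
n(Q) = -26 + Q**2 (n(Q) = Q**2 - 26 = -26 + Q**2)
(n(6) - 357)*(530 + 20*(-9 + 12)) = ((-26 + 6**2) - 357)*(530 + 20*(-9 + 12)) = ((-26 + 36) - 357)*(530 + 20*3) = (10 - 357)*(530 + 60) = -347*590 = -204730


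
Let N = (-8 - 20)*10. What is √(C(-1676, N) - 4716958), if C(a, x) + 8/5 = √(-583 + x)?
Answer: √(-117923990 + 25*I*√863)/5 ≈ 0.0067631 + 2171.9*I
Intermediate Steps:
N = -280 (N = -28*10 = -280)
C(a, x) = -8/5 + √(-583 + x)
√(C(-1676, N) - 4716958) = √((-8/5 + √(-583 - 280)) - 4716958) = √((-8/5 + √(-863)) - 4716958) = √((-8/5 + I*√863) - 4716958) = √(-23584798/5 + I*√863)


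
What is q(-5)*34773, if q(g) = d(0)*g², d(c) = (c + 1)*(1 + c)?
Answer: 869325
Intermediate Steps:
d(c) = (1 + c)² (d(c) = (1 + c)*(1 + c) = (1 + c)²)
q(g) = g² (q(g) = (1 + 0)²*g² = 1²*g² = 1*g² = g²)
q(-5)*34773 = (-5)²*34773 = 25*34773 = 869325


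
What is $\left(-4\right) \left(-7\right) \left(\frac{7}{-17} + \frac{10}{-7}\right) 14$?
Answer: $- \frac{12264}{17} \approx -721.41$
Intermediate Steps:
$\left(-4\right) \left(-7\right) \left(\frac{7}{-17} + \frac{10}{-7}\right) 14 = 28 \left(7 \left(- \frac{1}{17}\right) + 10 \left(- \frac{1}{7}\right)\right) 14 = 28 \left(- \frac{7}{17} - \frac{10}{7}\right) 14 = 28 \left(- \frac{219}{119}\right) 14 = \left(- \frac{876}{17}\right) 14 = - \frac{12264}{17}$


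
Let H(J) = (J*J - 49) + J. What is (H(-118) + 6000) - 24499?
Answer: -4742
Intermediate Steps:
H(J) = -49 + J + J**2 (H(J) = (J**2 - 49) + J = (-49 + J**2) + J = -49 + J + J**2)
(H(-118) + 6000) - 24499 = ((-49 - 118 + (-118)**2) + 6000) - 24499 = ((-49 - 118 + 13924) + 6000) - 24499 = (13757 + 6000) - 24499 = 19757 - 24499 = -4742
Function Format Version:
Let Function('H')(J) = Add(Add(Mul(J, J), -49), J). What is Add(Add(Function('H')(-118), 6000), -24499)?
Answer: -4742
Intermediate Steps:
Function('H')(J) = Add(-49, J, Pow(J, 2)) (Function('H')(J) = Add(Add(Pow(J, 2), -49), J) = Add(Add(-49, Pow(J, 2)), J) = Add(-49, J, Pow(J, 2)))
Add(Add(Function('H')(-118), 6000), -24499) = Add(Add(Add(-49, -118, Pow(-118, 2)), 6000), -24499) = Add(Add(Add(-49, -118, 13924), 6000), -24499) = Add(Add(13757, 6000), -24499) = Add(19757, -24499) = -4742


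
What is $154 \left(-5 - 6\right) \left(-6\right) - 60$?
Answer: $10104$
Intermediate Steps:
$154 \left(-5 - 6\right) \left(-6\right) - 60 = 154 \left(\left(-11\right) \left(-6\right)\right) - 60 = 154 \cdot 66 - 60 = 10164 - 60 = 10104$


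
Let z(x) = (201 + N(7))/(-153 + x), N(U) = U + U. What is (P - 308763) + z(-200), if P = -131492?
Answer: -155410230/353 ≈ -4.4026e+5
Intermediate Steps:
N(U) = 2*U
z(x) = 215/(-153 + x) (z(x) = (201 + 2*7)/(-153 + x) = (201 + 14)/(-153 + x) = 215/(-153 + x))
(P - 308763) + z(-200) = (-131492 - 308763) + 215/(-153 - 200) = -440255 + 215/(-353) = -440255 + 215*(-1/353) = -440255 - 215/353 = -155410230/353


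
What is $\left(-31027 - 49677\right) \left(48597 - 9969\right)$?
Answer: $-3117434112$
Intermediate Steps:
$\left(-31027 - 49677\right) \left(48597 - 9969\right) = \left(-80704\right) 38628 = -3117434112$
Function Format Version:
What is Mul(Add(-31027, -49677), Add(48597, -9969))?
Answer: -3117434112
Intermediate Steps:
Mul(Add(-31027, -49677), Add(48597, -9969)) = Mul(-80704, 38628) = -3117434112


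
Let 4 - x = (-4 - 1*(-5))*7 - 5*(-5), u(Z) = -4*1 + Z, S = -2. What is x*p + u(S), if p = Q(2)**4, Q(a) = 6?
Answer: -36294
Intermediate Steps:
u(Z) = -4 + Z
p = 1296 (p = 6**4 = 1296)
x = -28 (x = 4 - ((-4 - 1*(-5))*7 - 5*(-5)) = 4 - ((-4 + 5)*7 + 25) = 4 - (1*7 + 25) = 4 - (7 + 25) = 4 - 1*32 = 4 - 32 = -28)
x*p + u(S) = -28*1296 + (-4 - 2) = -36288 - 6 = -36294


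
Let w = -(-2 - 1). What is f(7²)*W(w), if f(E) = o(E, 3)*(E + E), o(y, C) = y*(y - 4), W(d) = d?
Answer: 648270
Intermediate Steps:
w = 3 (w = -1*(-3) = 3)
o(y, C) = y*(-4 + y)
f(E) = 2*E²*(-4 + E) (f(E) = (E*(-4 + E))*(E + E) = (E*(-4 + E))*(2*E) = 2*E²*(-4 + E))
f(7²)*W(w) = (2*(7²)²*(-4 + 7²))*3 = (2*49²*(-4 + 49))*3 = (2*2401*45)*3 = 216090*3 = 648270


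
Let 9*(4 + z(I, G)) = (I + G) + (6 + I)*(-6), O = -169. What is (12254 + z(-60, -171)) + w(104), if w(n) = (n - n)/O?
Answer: 36781/3 ≈ 12260.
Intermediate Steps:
w(n) = 0 (w(n) = (n - n)/(-169) = 0*(-1/169) = 0)
z(I, G) = -8 - 5*I/9 + G/9 (z(I, G) = -4 + ((I + G) + (6 + I)*(-6))/9 = -4 + ((G + I) + (-36 - 6*I))/9 = -4 + (-36 + G - 5*I)/9 = -4 + (-4 - 5*I/9 + G/9) = -8 - 5*I/9 + G/9)
(12254 + z(-60, -171)) + w(104) = (12254 + (-8 - 5/9*(-60) + (⅑)*(-171))) + 0 = (12254 + (-8 + 100/3 - 19)) + 0 = (12254 + 19/3) + 0 = 36781/3 + 0 = 36781/3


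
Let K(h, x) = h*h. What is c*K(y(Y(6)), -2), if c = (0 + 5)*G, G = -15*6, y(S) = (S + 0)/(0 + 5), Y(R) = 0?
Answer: 0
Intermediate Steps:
y(S) = S/5
G = -90
K(h, x) = h²
c = -450 (c = (0 + 5)*(-90) = 5*(-90) = -450)
c*K(y(Y(6)), -2) = -450*((⅕)*0)² = -450*0² = -450*0 = 0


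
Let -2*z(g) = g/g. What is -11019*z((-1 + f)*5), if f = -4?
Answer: 11019/2 ≈ 5509.5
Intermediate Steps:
z(g) = -½ (z(g) = -g/(2*g) = -½*1 = -½)
-11019*z((-1 + f)*5) = -11019*(-½) = 11019/2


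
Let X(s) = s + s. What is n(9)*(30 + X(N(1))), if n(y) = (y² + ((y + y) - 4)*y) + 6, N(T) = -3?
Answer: 5112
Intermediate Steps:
n(y) = 6 + y² + y*(-4 + 2*y) (n(y) = (y² + (2*y - 4)*y) + 6 = (y² + (-4 + 2*y)*y) + 6 = (y² + y*(-4 + 2*y)) + 6 = 6 + y² + y*(-4 + 2*y))
X(s) = 2*s
n(9)*(30 + X(N(1))) = (6 - 4*9 + 3*9²)*(30 + 2*(-3)) = (6 - 36 + 3*81)*(30 - 6) = (6 - 36 + 243)*24 = 213*24 = 5112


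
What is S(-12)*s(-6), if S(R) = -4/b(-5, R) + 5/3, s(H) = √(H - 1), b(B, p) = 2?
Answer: -I*√7/3 ≈ -0.88192*I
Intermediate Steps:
s(H) = √(-1 + H)
S(R) = -⅓ (S(R) = -4/2 + 5/3 = -4*½ + 5*(⅓) = -2 + 5/3 = -⅓)
S(-12)*s(-6) = -√(-1 - 6)/3 = -I*√7/3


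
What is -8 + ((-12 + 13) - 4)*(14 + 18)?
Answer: -104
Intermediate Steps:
-8 + ((-12 + 13) - 4)*(14 + 18) = -8 + (1 - 4)*32 = -8 - 3*32 = -8 - 96 = -104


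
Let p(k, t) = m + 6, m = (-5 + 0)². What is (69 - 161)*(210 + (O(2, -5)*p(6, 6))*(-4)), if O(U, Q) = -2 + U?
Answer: -19320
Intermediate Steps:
m = 25 (m = (-5)² = 25)
p(k, t) = 31 (p(k, t) = 25 + 6 = 31)
(69 - 161)*(210 + (O(2, -5)*p(6, 6))*(-4)) = (69 - 161)*(210 + ((-2 + 2)*31)*(-4)) = -92*(210 + (0*31)*(-4)) = -92*(210 + 0*(-4)) = -92*(210 + 0) = -92*210 = -19320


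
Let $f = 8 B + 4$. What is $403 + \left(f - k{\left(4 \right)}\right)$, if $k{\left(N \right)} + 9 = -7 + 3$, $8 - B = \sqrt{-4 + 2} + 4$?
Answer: $452 - 8 i \sqrt{2} \approx 452.0 - 11.314 i$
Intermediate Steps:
$B = 4 - i \sqrt{2}$ ($B = 8 - \left(\sqrt{-4 + 2} + 4\right) = 8 - \left(\sqrt{-2} + 4\right) = 8 - \left(i \sqrt{2} + 4\right) = 8 - \left(4 + i \sqrt{2}\right) = 4 - i \sqrt{2} \approx 4.0 - 1.4142 i$)
$k{\left(N \right)} = -13$ ($k{\left(N \right)} = -9 + \left(-7 + 3\right) = -9 - 4 = -13$)
$f = 36 - 8 i \sqrt{2}$ ($f = 8 \left(4 - i \sqrt{2}\right) + 4 = \left(32 - 8 i \sqrt{2}\right) + 4 = 36 - 8 i \sqrt{2} \approx 36.0 - 11.314 i$)
$403 + \left(f - k{\left(4 \right)}\right) = 403 + \left(\left(36 - 8 i \sqrt{2}\right) - -13\right) = 403 + \left(\left(36 - 8 i \sqrt{2}\right) + 13\right) = 403 + \left(49 - 8 i \sqrt{2}\right) = 452 - 8 i \sqrt{2}$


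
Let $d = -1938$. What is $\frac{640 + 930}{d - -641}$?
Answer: $- \frac{1570}{1297} \approx -1.2105$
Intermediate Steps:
$\frac{640 + 930}{d - -641} = \frac{640 + 930}{-1938 - -641} = \frac{1570}{-1938 + \left(-31 + 672\right)} = \frac{1570}{-1938 + 641} = \frac{1570}{-1297} = 1570 \left(- \frac{1}{1297}\right) = - \frac{1570}{1297}$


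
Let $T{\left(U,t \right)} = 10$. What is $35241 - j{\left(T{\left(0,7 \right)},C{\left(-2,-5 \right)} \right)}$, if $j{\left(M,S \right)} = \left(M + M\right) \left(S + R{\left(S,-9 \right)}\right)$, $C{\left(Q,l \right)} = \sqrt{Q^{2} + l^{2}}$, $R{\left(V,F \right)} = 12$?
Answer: $35001 - 20 \sqrt{29} \approx 34893.0$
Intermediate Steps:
$j{\left(M,S \right)} = 2 M \left(12 + S\right)$ ($j{\left(M,S \right)} = \left(M + M\right) \left(S + 12\right) = 2 M \left(12 + S\right)$)
$35241 - j{\left(T{\left(0,7 \right)},C{\left(-2,-5 \right)} \right)} = 35241 - 2 \cdot 10 \left(12 + \sqrt{\left(-2\right)^{2} + \left(-5\right)^{2}}\right) = 35241 - 2 \cdot 10 \left(12 + \sqrt{4 + 25}\right) = 35241 - 2 \cdot 10 \left(12 + \sqrt{29}\right) = 35241 - \left(240 + 20 \sqrt{29}\right) = 35001 - 20 \sqrt{29}$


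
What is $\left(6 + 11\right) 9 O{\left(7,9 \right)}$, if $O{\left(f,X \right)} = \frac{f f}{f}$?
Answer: $1071$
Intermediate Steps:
$O{\left(f,X \right)} = f$ ($O{\left(f,X \right)} = \frac{f^{2}}{f} = f$)
$\left(6 + 11\right) 9 O{\left(7,9 \right)} = \left(6 + 11\right) 9 \cdot 7 = 17 \cdot 9 \cdot 7 = 153 \cdot 7 = 1071$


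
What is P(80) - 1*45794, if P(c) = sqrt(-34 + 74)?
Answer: -45794 + 2*sqrt(10) ≈ -45788.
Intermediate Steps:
P(c) = 2*sqrt(10) (P(c) = sqrt(40) = 2*sqrt(10))
P(80) - 1*45794 = 2*sqrt(10) - 1*45794 = 2*sqrt(10) - 45794 = -45794 + 2*sqrt(10)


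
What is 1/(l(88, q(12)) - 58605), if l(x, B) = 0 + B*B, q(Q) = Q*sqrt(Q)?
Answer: -1/56877 ≈ -1.7582e-5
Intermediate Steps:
q(Q) = Q**(3/2)
l(x, B) = B**2 (l(x, B) = 0 + B**2 = B**2)
1/(l(88, q(12)) - 58605) = 1/((12**(3/2))**2 - 58605) = 1/((24*sqrt(3))**2 - 58605) = 1/(1728 - 58605) = 1/(-56877) = -1/56877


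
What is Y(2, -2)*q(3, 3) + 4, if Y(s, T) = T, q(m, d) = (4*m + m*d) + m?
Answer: -44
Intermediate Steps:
q(m, d) = 5*m + d*m (q(m, d) = (4*m + d*m) + m = 5*m + d*m)
Y(2, -2)*q(3, 3) + 4 = -6*(5 + 3) + 4 = -6*8 + 4 = -2*24 + 4 = -48 + 4 = -44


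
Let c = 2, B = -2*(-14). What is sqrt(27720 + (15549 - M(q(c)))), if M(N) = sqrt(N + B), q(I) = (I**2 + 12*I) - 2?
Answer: sqrt(43269 - 3*sqrt(6)) ≈ 207.99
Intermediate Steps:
B = 28
q(I) = -2 + I**2 + 12*I
M(N) = sqrt(28 + N) (M(N) = sqrt(N + 28) = sqrt(28 + N))
sqrt(27720 + (15549 - M(q(c)))) = sqrt(27720 + (15549 - sqrt(28 + (-2 + 2**2 + 12*2)))) = sqrt(27720 + (15549 - sqrt(28 + (-2 + 4 + 24)))) = sqrt(27720 + (15549 - sqrt(28 + 26))) = sqrt(27720 + (15549 - sqrt(54))) = sqrt(27720 + (15549 - 3*sqrt(6))) = sqrt(43269 - 3*sqrt(6))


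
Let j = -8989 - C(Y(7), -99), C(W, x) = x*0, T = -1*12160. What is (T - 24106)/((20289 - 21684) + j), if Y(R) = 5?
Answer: 18133/5192 ≈ 3.4925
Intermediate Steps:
T = -12160
C(W, x) = 0
j = -8989 (j = -8989 - 1*0 = -8989 + 0 = -8989)
(T - 24106)/((20289 - 21684) + j) = (-12160 - 24106)/((20289 - 21684) - 8989) = -36266/(-1395 - 8989) = -36266/(-10384) = -36266*(-1/10384) = 18133/5192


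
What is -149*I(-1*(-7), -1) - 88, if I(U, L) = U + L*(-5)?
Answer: -1876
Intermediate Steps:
I(U, L) = U - 5*L
-149*I(-1*(-7), -1) - 88 = -149*(-1*(-7) - 5*(-1)) - 88 = -149*(7 + 5) - 88 = -149*12 - 88 = -1788 - 88 = -1876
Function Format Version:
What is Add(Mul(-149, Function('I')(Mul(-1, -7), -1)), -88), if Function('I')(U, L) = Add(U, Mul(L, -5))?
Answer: -1876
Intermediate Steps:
Function('I')(U, L) = Add(U, Mul(-5, L))
Add(Mul(-149, Function('I')(Mul(-1, -7), -1)), -88) = Add(Mul(-149, Add(Mul(-1, -7), Mul(-5, -1))), -88) = Add(Mul(-149, Add(7, 5)), -88) = Add(Mul(-149, 12), -88) = Add(-1788, -88) = -1876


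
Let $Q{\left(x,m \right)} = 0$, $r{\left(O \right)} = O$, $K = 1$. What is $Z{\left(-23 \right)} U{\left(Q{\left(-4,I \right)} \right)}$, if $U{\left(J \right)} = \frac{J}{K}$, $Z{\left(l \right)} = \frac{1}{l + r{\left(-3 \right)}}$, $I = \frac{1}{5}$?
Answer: $0$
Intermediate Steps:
$I = \frac{1}{5} \approx 0.2$
$Z{\left(l \right)} = \frac{1}{-3 + l}$ ($Z{\left(l \right)} = \frac{1}{l - 3} = \frac{1}{-3 + l}$)
$U{\left(J \right)} = J$ ($U{\left(J \right)} = \frac{J}{1} = J 1 = J$)
$Z{\left(-23 \right)} U{\left(Q{\left(-4,I \right)} \right)} = \frac{1}{-3 - 23} \cdot 0 = \frac{1}{-26} \cdot 0 = \left(- \frac{1}{26}\right) 0 = 0$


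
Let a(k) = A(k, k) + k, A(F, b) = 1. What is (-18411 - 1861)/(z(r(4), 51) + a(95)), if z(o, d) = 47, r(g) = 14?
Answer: -20272/143 ≈ -141.76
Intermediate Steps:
a(k) = 1 + k
(-18411 - 1861)/(z(r(4), 51) + a(95)) = (-18411 - 1861)/(47 + (1 + 95)) = -20272/(47 + 96) = -20272/143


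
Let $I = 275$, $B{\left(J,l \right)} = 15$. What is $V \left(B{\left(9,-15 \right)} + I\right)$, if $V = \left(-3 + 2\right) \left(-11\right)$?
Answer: $3190$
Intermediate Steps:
$V = 11$ ($V = \left(-1\right) \left(-11\right) = 11$)
$V \left(B{\left(9,-15 \right)} + I\right) = 11 \left(15 + 275\right) = 11 \cdot 290 = 3190$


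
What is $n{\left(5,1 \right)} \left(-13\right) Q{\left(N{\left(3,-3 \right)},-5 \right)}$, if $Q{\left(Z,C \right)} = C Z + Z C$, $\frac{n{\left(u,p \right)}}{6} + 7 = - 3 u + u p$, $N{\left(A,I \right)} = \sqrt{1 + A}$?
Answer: $-26520$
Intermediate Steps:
$n{\left(u,p \right)} = -42 - 18 u + 6 p u$ ($n{\left(u,p \right)} = -42 + 6 \left(- 3 u + u p\right) = -42 + 6 \left(- 3 u + p u\right) = -42 + \left(- 18 u + 6 p u\right) = -42 - 18 u + 6 p u$)
$Q{\left(Z,C \right)} = 2 C Z$ ($Q{\left(Z,C \right)} = C Z + C Z = 2 C Z$)
$n{\left(5,1 \right)} \left(-13\right) Q{\left(N{\left(3,-3 \right)},-5 \right)} = \left(-42 - 90 + 6 \cdot 1 \cdot 5\right) \left(-13\right) 2 \left(-5\right) \sqrt{1 + 3} = \left(-42 - 90 + 30\right) \left(-13\right) 2 \left(-5\right) \sqrt{4} = \left(-102\right) \left(-13\right) 2 \left(-5\right) 2 = 1326 \left(-20\right) = -26520$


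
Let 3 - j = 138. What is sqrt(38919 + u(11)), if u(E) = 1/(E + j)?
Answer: sqrt(149604605)/62 ≈ 197.28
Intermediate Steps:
j = -135 (j = 3 - 1*138 = 3 - 138 = -135)
u(E) = 1/(-135 + E) (u(E) = 1/(E - 135) = 1/(-135 + E))
sqrt(38919 + u(11)) = sqrt(38919 + 1/(-135 + 11)) = sqrt(38919 + 1/(-124)) = sqrt(38919 - 1/124) = sqrt(4825955/124) = sqrt(149604605)/62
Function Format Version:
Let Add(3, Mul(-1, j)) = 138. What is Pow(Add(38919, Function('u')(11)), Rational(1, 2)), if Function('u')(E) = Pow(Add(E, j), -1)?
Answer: Mul(Rational(1, 62), Pow(149604605, Rational(1, 2))) ≈ 197.28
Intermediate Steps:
j = -135 (j = Add(3, Mul(-1, 138)) = Add(3, -138) = -135)
Function('u')(E) = Pow(Add(-135, E), -1) (Function('u')(E) = Pow(Add(E, -135), -1) = Pow(Add(-135, E), -1))
Pow(Add(38919, Function('u')(11)), Rational(1, 2)) = Pow(Add(38919, Pow(Add(-135, 11), -1)), Rational(1, 2)) = Pow(Add(38919, Pow(-124, -1)), Rational(1, 2)) = Pow(Add(38919, Rational(-1, 124)), Rational(1, 2)) = Pow(Rational(4825955, 124), Rational(1, 2)) = Mul(Rational(1, 62), Pow(149604605, Rational(1, 2)))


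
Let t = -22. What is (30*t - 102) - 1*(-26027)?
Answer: 25265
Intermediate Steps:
(30*t - 102) - 1*(-26027) = (30*(-22) - 102) - 1*(-26027) = (-660 - 102) + 26027 = -762 + 26027 = 25265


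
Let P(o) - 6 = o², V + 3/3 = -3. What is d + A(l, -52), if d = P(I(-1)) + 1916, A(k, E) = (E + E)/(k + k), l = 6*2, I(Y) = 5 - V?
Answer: 5996/3 ≈ 1998.7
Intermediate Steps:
V = -4 (V = -1 - 3 = -4)
I(Y) = 9 (I(Y) = 5 - 1*(-4) = 5 + 4 = 9)
l = 12
A(k, E) = E/k (A(k, E) = (2*E)/((2*k)) = (2*E)*(1/(2*k)) = E/k)
P(o) = 6 + o²
d = 2003 (d = (6 + 9²) + 1916 = (6 + 81) + 1916 = 87 + 1916 = 2003)
d + A(l, -52) = 2003 - 52/12 = 2003 - 52*1/12 = 2003 - 13/3 = 5996/3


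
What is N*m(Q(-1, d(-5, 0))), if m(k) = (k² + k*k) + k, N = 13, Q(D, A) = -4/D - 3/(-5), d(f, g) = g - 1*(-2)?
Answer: 15249/25 ≈ 609.96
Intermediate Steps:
d(f, g) = 2 + g (d(f, g) = g + 2 = 2 + g)
Q(D, A) = ⅗ - 4/D (Q(D, A) = -4/D - 3*(-⅕) = -4/D + ⅗ = ⅗ - 4/D)
m(k) = k + 2*k² (m(k) = (k² + k²) + k = 2*k² + k = k + 2*k²)
N*m(Q(-1, d(-5, 0))) = 13*((⅗ - 4/(-1))*(1 + 2*(⅗ - 4/(-1)))) = 13*((⅗ - 4*(-1))*(1 + 2*(⅗ - 4*(-1)))) = 13*((⅗ + 4)*(1 + 2*(⅗ + 4))) = 13*(23*(1 + 2*(23/5))/5) = 13*(23*(1 + 46/5)/5) = 13*((23/5)*(51/5)) = 13*(1173/25) = 15249/25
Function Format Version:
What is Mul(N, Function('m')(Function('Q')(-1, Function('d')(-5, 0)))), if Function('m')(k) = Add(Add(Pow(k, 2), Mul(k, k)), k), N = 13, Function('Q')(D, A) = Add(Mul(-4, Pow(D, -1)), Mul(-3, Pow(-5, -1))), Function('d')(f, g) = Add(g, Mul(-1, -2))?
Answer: Rational(15249, 25) ≈ 609.96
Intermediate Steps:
Function('d')(f, g) = Add(2, g) (Function('d')(f, g) = Add(g, 2) = Add(2, g))
Function('Q')(D, A) = Add(Rational(3, 5), Mul(-4, Pow(D, -1))) (Function('Q')(D, A) = Add(Mul(-4, Pow(D, -1)), Mul(-3, Rational(-1, 5))) = Add(Mul(-4, Pow(D, -1)), Rational(3, 5)) = Add(Rational(3, 5), Mul(-4, Pow(D, -1))))
Function('m')(k) = Add(k, Mul(2, Pow(k, 2))) (Function('m')(k) = Add(Add(Pow(k, 2), Pow(k, 2)), k) = Add(Mul(2, Pow(k, 2)), k) = Add(k, Mul(2, Pow(k, 2))))
Mul(N, Function('m')(Function('Q')(-1, Function('d')(-5, 0)))) = Mul(13, Mul(Add(Rational(3, 5), Mul(-4, Pow(-1, -1))), Add(1, Mul(2, Add(Rational(3, 5), Mul(-4, Pow(-1, -1))))))) = Mul(13, Mul(Add(Rational(3, 5), Mul(-4, -1)), Add(1, Mul(2, Add(Rational(3, 5), Mul(-4, -1)))))) = Mul(13, Mul(Add(Rational(3, 5), 4), Add(1, Mul(2, Add(Rational(3, 5), 4))))) = Mul(13, Mul(Rational(23, 5), Add(1, Mul(2, Rational(23, 5))))) = Mul(13, Mul(Rational(23, 5), Add(1, Rational(46, 5)))) = Mul(13, Mul(Rational(23, 5), Rational(51, 5))) = Mul(13, Rational(1173, 25)) = Rational(15249, 25)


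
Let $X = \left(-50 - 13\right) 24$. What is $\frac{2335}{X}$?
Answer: $- \frac{2335}{1512} \approx -1.5443$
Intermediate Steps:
$X = -1512$ ($X = \left(-63\right) 24 = -1512$)
$\frac{2335}{X} = \frac{2335}{-1512} = 2335 \left(- \frac{1}{1512}\right) = - \frac{2335}{1512}$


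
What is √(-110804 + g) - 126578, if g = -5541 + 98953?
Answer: -126578 + 4*I*√1087 ≈ -1.2658e+5 + 131.88*I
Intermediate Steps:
g = 93412
√(-110804 + g) - 126578 = √(-110804 + 93412) - 126578 = √(-17392) - 126578 = 4*I*√1087 - 126578 = -126578 + 4*I*√1087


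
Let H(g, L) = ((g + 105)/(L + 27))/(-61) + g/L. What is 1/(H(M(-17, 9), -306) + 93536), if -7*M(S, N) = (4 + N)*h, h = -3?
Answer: 1350174/126289859453 ≈ 1.0691e-5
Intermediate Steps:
M(S, N) = 12/7 + 3*N/7 (M(S, N) = -(4 + N)*(-3)/7 = -(-12 - 3*N)/7 = 12/7 + 3*N/7)
H(g, L) = g/L - (105 + g)/(61*(27 + L)) (H(g, L) = ((105 + g)/(27 + L))*(-1/61) + g/L = -(105 + g)/(61*(27 + L)) + g/L = g/L - (105 + g)/(61*(27 + L)))
1/(H(M(-17, 9), -306) + 93536) = 1/((3/61)*(-35*(-306) + 549*(12/7 + (3/7)*9) + 20*(-306)*(12/7 + (3/7)*9))/(-306*(27 - 306)) + 93536) = 1/((3/61)*(-1/306)*(10710 + 549*(12/7 + 27/7) + 20*(-306)*(12/7 + 27/7))/(-279) + 93536) = 1/((3/61)*(-1/306)*(-1/279)*(10710 + 549*(39/7) + 20*(-306)*(39/7)) + 93536) = 1/((3/61)*(-1/306)*(-1/279)*(10710 + 21411/7 - 238680/7) + 93536) = 1/((3/61)*(-1/306)*(-1/279)*(-142299/7) + 93536) = 1/(-15811/1350174 + 93536) = 1/(126289859453/1350174) = 1350174/126289859453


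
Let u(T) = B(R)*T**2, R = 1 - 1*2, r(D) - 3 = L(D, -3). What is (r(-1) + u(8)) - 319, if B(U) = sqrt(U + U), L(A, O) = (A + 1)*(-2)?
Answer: -316 + 64*I*sqrt(2) ≈ -316.0 + 90.51*I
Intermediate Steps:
L(A, O) = -2 - 2*A (L(A, O) = (1 + A)*(-2) = -2 - 2*A)
r(D) = 1 - 2*D (r(D) = 3 + (-2 - 2*D) = 1 - 2*D)
R = -1 (R = 1 - 2 = -1)
B(U) = sqrt(2)*sqrt(U) (B(U) = sqrt(2*U) = sqrt(2)*sqrt(U))
u(T) = I*sqrt(2)*T**2 (u(T) = (sqrt(2)*sqrt(-1))*T**2 = (sqrt(2)*I)*T**2 = (I*sqrt(2))*T**2 = I*sqrt(2)*T**2)
(r(-1) + u(8)) - 319 = ((1 - 2*(-1)) + I*sqrt(2)*8**2) - 319 = ((1 + 2) + I*sqrt(2)*64) - 319 = (3 + 64*I*sqrt(2)) - 319 = -316 + 64*I*sqrt(2)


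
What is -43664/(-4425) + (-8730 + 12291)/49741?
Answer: 2187648449/220103925 ≈ 9.9392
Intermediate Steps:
-43664/(-4425) + (-8730 + 12291)/49741 = -43664*(-1/4425) + 3561*(1/49741) = 43664/4425 + 3561/49741 = 2187648449/220103925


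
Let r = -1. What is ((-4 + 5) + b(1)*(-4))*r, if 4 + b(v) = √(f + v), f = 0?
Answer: -13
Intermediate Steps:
b(v) = -4 + √v (b(v) = -4 + √(0 + v) = -4 + √v)
((-4 + 5) + b(1)*(-4))*r = ((-4 + 5) + (-4 + √1)*(-4))*(-1) = (1 + (-4 + 1)*(-4))*(-1) = (1 - 3*(-4))*(-1) = (1 + 12)*(-1) = 13*(-1) = -13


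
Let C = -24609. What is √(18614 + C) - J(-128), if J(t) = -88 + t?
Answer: 216 + I*√5995 ≈ 216.0 + 77.427*I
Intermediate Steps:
√(18614 + C) - J(-128) = √(18614 - 24609) - (-88 - 128) = √(-5995) - 1*(-216) = I*√5995 + 216 = 216 + I*√5995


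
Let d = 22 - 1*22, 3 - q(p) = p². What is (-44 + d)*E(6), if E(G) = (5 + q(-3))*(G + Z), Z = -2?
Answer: 176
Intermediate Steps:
q(p) = 3 - p²
d = 0 (d = 22 - 22 = 0)
E(G) = 2 - G (E(G) = (5 + (3 - 1*(-3)²))*(G - 2) = (5 + (3 - 1*9))*(-2 + G) = (5 + (3 - 9))*(-2 + G) = (5 - 6)*(-2 + G) = -(-2 + G) = 2 - G)
(-44 + d)*E(6) = (-44 + 0)*(2 - 1*6) = -44*(2 - 6) = -44*(-4) = 176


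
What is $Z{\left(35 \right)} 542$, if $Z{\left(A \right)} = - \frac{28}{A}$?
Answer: $- \frac{2168}{5} \approx -433.6$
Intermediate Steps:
$Z{\left(35 \right)} 542 = - \frac{28}{35} \cdot 542 = \left(-28\right) \frac{1}{35} \cdot 542 = \left(- \frac{4}{5}\right) 542 = - \frac{2168}{5}$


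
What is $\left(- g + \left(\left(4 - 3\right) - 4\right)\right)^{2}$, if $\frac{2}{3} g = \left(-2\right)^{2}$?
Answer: $81$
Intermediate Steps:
$g = 6$ ($g = \frac{3 \left(-2\right)^{2}}{2} = \frac{3}{2} \cdot 4 = 6$)
$\left(- g + \left(\left(4 - 3\right) - 4\right)\right)^{2} = \left(\left(-1\right) 6 + \left(\left(4 - 3\right) - 4\right)\right)^{2} = \left(-6 + \left(1 - 4\right)\right)^{2} = \left(-6 - 3\right)^{2} = \left(-9\right)^{2} = 81$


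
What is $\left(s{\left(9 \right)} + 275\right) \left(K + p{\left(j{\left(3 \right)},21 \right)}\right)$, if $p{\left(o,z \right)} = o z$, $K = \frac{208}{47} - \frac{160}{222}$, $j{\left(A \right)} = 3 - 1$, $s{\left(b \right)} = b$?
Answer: $\frac{67717528}{5217} \approx 12980.0$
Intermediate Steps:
$j{\left(A \right)} = 2$
$K = \frac{19328}{5217}$ ($K = 208 \cdot \frac{1}{47} - \frac{80}{111} = \frac{208}{47} - \frac{80}{111} = \frac{19328}{5217} \approx 3.7048$)
$\left(s{\left(9 \right)} + 275\right) \left(K + p{\left(j{\left(3 \right)},21 \right)}\right) = \left(9 + 275\right) \left(\frac{19328}{5217} + 2 \cdot 21\right) = 284 \left(\frac{19328}{5217} + 42\right) = 284 \cdot \frac{238442}{5217} = \frac{67717528}{5217}$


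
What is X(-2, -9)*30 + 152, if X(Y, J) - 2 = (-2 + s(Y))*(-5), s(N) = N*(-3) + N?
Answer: -88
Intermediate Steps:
s(N) = -2*N (s(N) = -3*N + N = -2*N)
X(Y, J) = 12 + 10*Y (X(Y, J) = 2 + (-2 - 2*Y)*(-5) = 2 + (10 + 10*Y) = 12 + 10*Y)
X(-2, -9)*30 + 152 = (12 + 10*(-2))*30 + 152 = (12 - 20)*30 + 152 = -8*30 + 152 = -240 + 152 = -88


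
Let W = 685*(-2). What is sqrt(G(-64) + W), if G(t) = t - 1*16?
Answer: 5*I*sqrt(58) ≈ 38.079*I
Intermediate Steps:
G(t) = -16 + t (G(t) = t - 16 = -16 + t)
W = -1370
sqrt(G(-64) + W) = sqrt((-16 - 64) - 1370) = sqrt(-80 - 1370) = sqrt(-1450) = 5*I*sqrt(58)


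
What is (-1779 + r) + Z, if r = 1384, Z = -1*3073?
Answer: -3468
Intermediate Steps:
Z = -3073
(-1779 + r) + Z = (-1779 + 1384) - 3073 = -395 - 3073 = -3468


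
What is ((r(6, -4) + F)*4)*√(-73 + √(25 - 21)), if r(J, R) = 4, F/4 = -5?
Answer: -64*I*√71 ≈ -539.27*I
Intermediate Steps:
F = -20 (F = 4*(-5) = -20)
((r(6, -4) + F)*4)*√(-73 + √(25 - 21)) = ((4 - 20)*4)*√(-73 + √(25 - 21)) = (-16*4)*√(-73 + √4) = -64*√(-73 + 2) = -64*I*√71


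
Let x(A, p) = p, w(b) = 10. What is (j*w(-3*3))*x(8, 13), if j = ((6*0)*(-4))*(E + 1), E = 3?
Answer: 0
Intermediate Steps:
j = 0 (j = ((6*0)*(-4))*(3 + 1) = (0*(-4))*4 = 0*4 = 0)
(j*w(-3*3))*x(8, 13) = (0*10)*13 = 0*13 = 0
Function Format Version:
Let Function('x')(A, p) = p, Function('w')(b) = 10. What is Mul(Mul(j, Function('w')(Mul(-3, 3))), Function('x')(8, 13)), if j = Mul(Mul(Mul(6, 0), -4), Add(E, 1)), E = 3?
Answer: 0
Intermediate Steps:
j = 0 (j = Mul(Mul(Mul(6, 0), -4), Add(3, 1)) = Mul(Mul(0, -4), 4) = Mul(0, 4) = 0)
Mul(Mul(j, Function('w')(Mul(-3, 3))), Function('x')(8, 13)) = Mul(Mul(0, 10), 13) = Mul(0, 13) = 0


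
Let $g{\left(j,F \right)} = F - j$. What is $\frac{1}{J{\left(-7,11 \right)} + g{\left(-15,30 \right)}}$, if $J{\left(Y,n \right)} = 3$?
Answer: $\frac{1}{48} \approx 0.020833$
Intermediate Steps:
$\frac{1}{J{\left(-7,11 \right)} + g{\left(-15,30 \right)}} = \frac{1}{3 + \left(30 - -15\right)} = \frac{1}{3 + \left(30 + 15\right)} = \frac{1}{3 + 45} = \frac{1}{48}$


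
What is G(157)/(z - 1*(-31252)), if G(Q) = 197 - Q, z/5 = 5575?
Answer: 40/59127 ≈ 0.00067651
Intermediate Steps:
z = 27875 (z = 5*5575 = 27875)
G(157)/(z - 1*(-31252)) = (197 - 1*157)/(27875 - 1*(-31252)) = (197 - 157)/(27875 + 31252) = 40/59127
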